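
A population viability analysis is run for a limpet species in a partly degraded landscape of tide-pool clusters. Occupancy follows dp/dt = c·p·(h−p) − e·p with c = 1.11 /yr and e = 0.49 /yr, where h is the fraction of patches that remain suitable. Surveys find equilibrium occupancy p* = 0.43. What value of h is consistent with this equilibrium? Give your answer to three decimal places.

0.871

At equilibrium c(h−p*) = e, so h = p* + e/c.
h = 0.43 + 0.49/1.11 = 0.43 + 0.4414 = 0.8714.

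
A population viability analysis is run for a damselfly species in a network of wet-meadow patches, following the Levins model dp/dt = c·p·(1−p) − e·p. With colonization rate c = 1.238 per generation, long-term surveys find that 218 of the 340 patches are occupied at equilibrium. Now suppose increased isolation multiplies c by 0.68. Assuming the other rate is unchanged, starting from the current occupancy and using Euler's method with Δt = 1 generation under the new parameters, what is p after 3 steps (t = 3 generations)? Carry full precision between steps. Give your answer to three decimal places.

Observed p* = 218/340 = 0.64118.
Balance c(1−p*) = e gives e = 1.238×(1 − 0.64118) = 0.44422.
Starting from p₀ = 0.64118; update p ← p + (dp/dt)·Δt with the new parameters.
  1  |  dp/dt·Δt = -0.091144  |  p_1 = 0.550032
  2  |  dp/dt·Δt = -0.035985  |  p_2 = 0.514048
  3  |  dp/dt·Δt = -0.018058  |  p_3 = 0.495989

0.496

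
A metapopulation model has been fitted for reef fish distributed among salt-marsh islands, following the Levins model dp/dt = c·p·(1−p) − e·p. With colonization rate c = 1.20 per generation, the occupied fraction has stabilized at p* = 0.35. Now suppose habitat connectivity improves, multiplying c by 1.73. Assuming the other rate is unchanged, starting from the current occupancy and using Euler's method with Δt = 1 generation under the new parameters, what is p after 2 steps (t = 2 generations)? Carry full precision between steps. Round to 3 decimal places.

0.635

Balance c(1−p*) = e gives e = 1.20×(1 − 0.35000) = 0.78000.
Starting from p₀ = 0.35000; update p ← p + (dp/dt)·Δt with the new parameters.
step 1: Δp = +0.19929, p = 0.54929
step 2: Δp = +0.08551, p = 0.63480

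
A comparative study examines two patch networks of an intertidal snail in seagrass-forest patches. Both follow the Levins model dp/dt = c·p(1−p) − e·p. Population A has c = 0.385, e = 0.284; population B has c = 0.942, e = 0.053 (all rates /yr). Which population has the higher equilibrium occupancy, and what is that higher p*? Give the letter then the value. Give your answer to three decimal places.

A: p*_A = 1 − 0.284/0.385 = 0.2623.
B: p*_B = 1 − 0.053/0.942 = 0.9437.
B is higher at 0.9437.

B, 0.944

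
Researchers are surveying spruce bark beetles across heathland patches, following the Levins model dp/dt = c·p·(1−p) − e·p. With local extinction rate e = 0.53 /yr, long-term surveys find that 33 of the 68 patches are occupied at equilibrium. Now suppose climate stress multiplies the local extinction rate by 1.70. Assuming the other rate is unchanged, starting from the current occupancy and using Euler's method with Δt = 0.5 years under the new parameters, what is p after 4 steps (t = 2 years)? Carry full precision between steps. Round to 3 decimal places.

Observed p* = 33/68 = 0.48529.
Balance c(1−p*) = e gives c = e/(1 − 0.48529) = 0.53/0.51471 = 1.02971.
Starting from p₀ = 0.48529; update p ← p + (dp/dt)·Δt with the new parameters.
step 1: Δp = -0.09002, p = 0.39527
step 2: Δp = -0.05500, p = 0.34027
step 3: Δp = -0.03771, p = 0.30256
step 4: Δp = -0.02766, p = 0.27490

0.275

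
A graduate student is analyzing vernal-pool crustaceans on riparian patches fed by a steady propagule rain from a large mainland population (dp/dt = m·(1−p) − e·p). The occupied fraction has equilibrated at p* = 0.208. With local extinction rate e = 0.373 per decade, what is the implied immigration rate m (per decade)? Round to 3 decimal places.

At equilibrium m(1−p*) = e·p*, so m = e·p*/(1−p*).
m = 0.373 × 0.208 / 0.7920 = 0.0776/0.7920 = 0.0980.

0.098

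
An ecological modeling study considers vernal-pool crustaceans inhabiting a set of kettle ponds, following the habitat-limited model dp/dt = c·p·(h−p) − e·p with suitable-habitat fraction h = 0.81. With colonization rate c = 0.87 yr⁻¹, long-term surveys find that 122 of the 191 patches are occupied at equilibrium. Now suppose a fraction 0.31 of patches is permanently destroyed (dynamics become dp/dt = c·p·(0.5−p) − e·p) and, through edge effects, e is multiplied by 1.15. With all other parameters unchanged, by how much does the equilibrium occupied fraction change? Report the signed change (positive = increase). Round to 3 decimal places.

Observed p* = 122/191 = 0.63874.
Balance c(h−p*) = e gives e = 0.87×(0.81 − 0.63874) = 0.14900.
New p* = 0.5 − e/c = 0.5 − 0.17135/0.87000 = 0.30305.
Δp* = 0.30305 − 0.63874 = -0.33569.

-0.336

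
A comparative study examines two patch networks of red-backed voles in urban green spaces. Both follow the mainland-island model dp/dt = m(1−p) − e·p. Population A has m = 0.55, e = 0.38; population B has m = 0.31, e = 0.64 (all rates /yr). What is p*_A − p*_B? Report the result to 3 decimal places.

0.265

A: p*_A = m/(m+e) = 0.55/0.9300 = 0.5914.
B: p*_B = 0.31/0.9500 = 0.3263.
p*_A − p*_B = 0.5914 − 0.3263 = 0.2651.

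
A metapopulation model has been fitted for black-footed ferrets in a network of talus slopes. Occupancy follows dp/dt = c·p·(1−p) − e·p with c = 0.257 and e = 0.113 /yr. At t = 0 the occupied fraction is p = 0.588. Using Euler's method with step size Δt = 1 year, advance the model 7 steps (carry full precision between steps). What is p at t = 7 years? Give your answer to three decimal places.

0.569

Update rule: p ← p + [c·p·(1−p) − e·p]·Δt with Δt = 1.
t = 1: p = 0.58800 + (-0.00418) = 0.58382
t = 2: p = 0.58382 + (-0.00353) = 0.58029
t = 3: p = 0.58029 + (-0.00298) = 0.57731
t = 4: p = 0.57731 + (-0.00252) = 0.57479
t = 5: p = 0.57479 + (-0.00214) = 0.57265
t = 6: p = 0.57265 + (-0.00182) = 0.57083
t = 7: p = 0.57083 + (-0.00154) = 0.56929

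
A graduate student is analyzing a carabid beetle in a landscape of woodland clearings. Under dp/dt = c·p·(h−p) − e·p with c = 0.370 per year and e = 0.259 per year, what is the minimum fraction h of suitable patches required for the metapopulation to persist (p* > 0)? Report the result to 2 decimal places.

0.70

p* = h − e/c is positive only when h > e/c.
h_min = e/c = 0.259/0.370 = 0.7000.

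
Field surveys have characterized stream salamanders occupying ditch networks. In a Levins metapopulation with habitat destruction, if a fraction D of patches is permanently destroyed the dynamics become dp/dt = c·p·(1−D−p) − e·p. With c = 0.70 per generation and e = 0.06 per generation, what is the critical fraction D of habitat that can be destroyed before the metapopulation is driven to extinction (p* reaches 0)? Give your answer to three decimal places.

0.914

The nontrivial equilibrium is p* = (1−D) − e/c; extinction occurs when this hits zero.
So D_crit = 1 − e/c = 1 − 0.06/0.70 = 1 − 0.0857 = 0.9143.
This equals the undisturbed p*, a classic result of Lande's extension.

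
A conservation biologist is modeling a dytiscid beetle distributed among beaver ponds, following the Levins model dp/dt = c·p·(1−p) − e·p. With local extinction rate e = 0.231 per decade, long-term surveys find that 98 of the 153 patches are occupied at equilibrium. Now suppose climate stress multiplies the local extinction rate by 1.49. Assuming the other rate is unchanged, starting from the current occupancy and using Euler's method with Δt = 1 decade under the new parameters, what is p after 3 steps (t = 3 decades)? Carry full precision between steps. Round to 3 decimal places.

0.508

Observed p* = 98/153 = 0.64052.
Balance c(1−p*) = e gives c = e/(1 − 0.64052) = 0.231/0.35948 = 0.64260.
Starting from p₀ = 0.64052; update p ← p + (dp/dt)·Δt with the new parameters.
step 1: Δp = -0.07250, p = 0.56802
step 2: Δp = -0.03783, p = 0.53019
step 3: Δp = -0.02242, p = 0.50777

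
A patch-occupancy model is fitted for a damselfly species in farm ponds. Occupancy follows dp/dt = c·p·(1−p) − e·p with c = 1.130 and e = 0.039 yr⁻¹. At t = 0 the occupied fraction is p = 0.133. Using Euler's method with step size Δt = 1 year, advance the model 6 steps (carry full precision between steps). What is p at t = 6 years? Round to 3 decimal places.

0.965

Update rule: p ← p + [c·p·(1−p) − e·p]·Δt with Δt = 1.
t = 1: p = 0.13300 + (+0.12511) = 0.25811
t = 2: p = 0.25811 + (+0.20632) = 0.46443
t = 3: p = 0.46443 + (+0.26296) = 0.72739
t = 4: p = 0.72739 + (+0.19570) = 0.92309
t = 5: p = 0.92309 + (+0.04422) = 0.96731
t = 6: p = 0.96731 + (-0.00200) = 0.96532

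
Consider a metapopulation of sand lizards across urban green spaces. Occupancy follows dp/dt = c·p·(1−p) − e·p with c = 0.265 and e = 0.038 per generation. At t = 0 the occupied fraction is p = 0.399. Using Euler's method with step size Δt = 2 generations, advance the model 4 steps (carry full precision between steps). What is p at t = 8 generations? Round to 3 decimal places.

0.739

Update rule: p ← p + [c·p·(1−p) − e·p]·Δt with Δt = 2.
step 1: Δp = +0.09677, p = 0.49577
step 2: Δp = +0.09481, p = 0.59058
step 3: Δp = +0.08327, p = 0.67385
step 4: Δp = +0.06527, p = 0.73912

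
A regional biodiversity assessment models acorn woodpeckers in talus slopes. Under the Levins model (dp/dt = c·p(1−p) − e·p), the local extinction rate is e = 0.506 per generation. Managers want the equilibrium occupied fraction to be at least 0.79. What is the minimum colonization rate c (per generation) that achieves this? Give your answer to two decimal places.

2.41

p* = 1 − e/c ≥ 0.79 requires e/c ≤ 0.2100, i.e. c ≥ e/0.2100.
c_min = 0.506/0.2100 = 2.4095.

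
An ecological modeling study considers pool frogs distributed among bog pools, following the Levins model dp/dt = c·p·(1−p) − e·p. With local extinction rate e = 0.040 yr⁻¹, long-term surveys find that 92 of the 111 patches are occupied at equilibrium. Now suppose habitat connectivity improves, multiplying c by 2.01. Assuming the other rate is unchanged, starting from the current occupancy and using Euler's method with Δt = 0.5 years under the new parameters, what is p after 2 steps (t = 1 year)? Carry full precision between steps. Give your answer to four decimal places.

0.8593

Observed p* = 92/111 = 0.82883.
Balance c(1−p*) = e gives c = e/(1 − 0.82883) = 0.040/0.17117 = 0.23368.
Starting from p₀ = 0.82883; update p ← p + (dp/dt)·Δt with the new parameters.
step 1: Δp = +0.01674, p = 0.84557
step 2: Δp = +0.01376, p = 0.85933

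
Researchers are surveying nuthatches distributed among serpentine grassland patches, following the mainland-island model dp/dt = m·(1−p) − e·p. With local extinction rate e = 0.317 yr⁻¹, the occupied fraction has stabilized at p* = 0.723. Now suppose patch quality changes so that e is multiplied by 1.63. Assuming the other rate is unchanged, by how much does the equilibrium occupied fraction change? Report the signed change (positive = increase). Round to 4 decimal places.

-0.1074

Balance m(1−p*) = e·p* gives m = e·p*/(1−p*) = 0.317×0.72300/0.27700 = 0.82740.
New p* = m/(m+e) = 0.82740/(0.82740+0.51671) = 0.61557.
Δp* = 0.61557 − 0.72300 = -0.10743.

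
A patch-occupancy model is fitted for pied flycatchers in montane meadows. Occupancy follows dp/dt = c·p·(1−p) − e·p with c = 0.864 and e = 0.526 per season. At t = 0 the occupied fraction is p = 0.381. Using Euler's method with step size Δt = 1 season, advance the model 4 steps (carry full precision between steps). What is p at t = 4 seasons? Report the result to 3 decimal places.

0.389

Update rule: p ← p + [c·p·(1−p) − e·p]·Δt with Δt = 1.
p: 0.38100 → 0.38436  (Δp = +0.00336)
p: 0.38436 → 0.38663  (Δp = +0.00227)
p: 0.38663 → 0.38816  (Δp = +0.00153)
p: 0.38816 → 0.38918  (Δp = +0.00102)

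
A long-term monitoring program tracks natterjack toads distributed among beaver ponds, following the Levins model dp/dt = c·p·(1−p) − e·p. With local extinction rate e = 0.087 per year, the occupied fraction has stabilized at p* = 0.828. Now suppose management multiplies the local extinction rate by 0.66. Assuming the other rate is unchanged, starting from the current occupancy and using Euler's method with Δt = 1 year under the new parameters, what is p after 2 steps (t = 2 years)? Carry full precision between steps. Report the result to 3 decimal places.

Balance c(1−p*) = e gives c = e/(1 − 0.82800) = 0.087/0.17200 = 0.50581.
Starting from p₀ = 0.82800; update p ← p + (dp/dt)·Δt with the new parameters.
t = 1: p = 0.82800 + (+0.02449) = 0.85249
t = 2: p = 0.85249 + (+0.01466) = 0.86715

0.867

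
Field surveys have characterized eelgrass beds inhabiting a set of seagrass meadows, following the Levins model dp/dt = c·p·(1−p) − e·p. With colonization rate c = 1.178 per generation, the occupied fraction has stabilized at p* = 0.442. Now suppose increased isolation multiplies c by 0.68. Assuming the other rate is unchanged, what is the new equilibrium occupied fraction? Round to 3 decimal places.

Balance c(1−p*) = e gives e = 1.178×(1 − 0.44200) = 0.65732.
New p* = 1 − e/c = 1 − 0.65732/0.80104 = 0.17942.

0.179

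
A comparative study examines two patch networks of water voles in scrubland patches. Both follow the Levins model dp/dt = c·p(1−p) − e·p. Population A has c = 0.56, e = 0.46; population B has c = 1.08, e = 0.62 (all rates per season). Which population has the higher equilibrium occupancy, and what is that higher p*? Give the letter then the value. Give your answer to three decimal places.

A: p*_A = 1 − 0.46/0.56 = 0.1786.
B: p*_B = 1 − 0.62/1.08 = 0.4259.
B is higher at 0.4259.

B, 0.426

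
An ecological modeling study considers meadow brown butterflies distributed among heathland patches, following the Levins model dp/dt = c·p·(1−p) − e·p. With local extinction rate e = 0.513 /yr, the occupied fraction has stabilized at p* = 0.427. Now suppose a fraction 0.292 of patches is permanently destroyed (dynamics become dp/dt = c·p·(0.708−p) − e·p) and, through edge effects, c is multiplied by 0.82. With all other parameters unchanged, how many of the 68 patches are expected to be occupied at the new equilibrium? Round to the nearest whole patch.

1

Balance c(1−p*) = e gives c = e/(1 − 0.42700) = 0.513/0.57300 = 0.89529.
New p* = 0.708 − e/c = 0.708 − 0.51300/0.73414 = 0.00922.
Expected occupied = 68 × 0.00922 = 0.63 ≈ 1.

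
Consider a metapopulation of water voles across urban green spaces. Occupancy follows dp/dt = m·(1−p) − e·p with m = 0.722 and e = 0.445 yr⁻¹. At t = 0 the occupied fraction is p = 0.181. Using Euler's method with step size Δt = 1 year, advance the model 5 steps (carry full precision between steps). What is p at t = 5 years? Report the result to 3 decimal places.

Update rule: p ← p + [m·(1−p) − e·p]·Δt with Δt = 1.
p: 0.18100 → 0.69177  (Δp = +0.51077)
p: 0.69177 → 0.60647  (Δp = -0.08530)
p: 0.60647 → 0.62072  (Δp = +0.01424)
p: 0.62072 → 0.61834  (Δp = -0.00238)
p: 0.61834 → 0.61874  (Δp = +0.00040)

0.619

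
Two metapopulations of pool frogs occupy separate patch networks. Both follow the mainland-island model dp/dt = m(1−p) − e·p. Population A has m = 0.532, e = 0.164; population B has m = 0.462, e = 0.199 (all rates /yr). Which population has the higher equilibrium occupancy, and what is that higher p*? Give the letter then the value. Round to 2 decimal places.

A: p*_A = m/(m+e) = 0.532/0.6960 = 0.7644.
B: p*_B = 0.462/0.6610 = 0.6989.
A is higher at 0.7644.

A, 0.76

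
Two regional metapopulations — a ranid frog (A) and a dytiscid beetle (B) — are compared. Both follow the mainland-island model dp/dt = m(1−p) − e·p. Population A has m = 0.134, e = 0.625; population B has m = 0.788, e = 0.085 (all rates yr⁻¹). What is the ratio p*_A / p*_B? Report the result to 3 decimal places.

A: p*_A = m/(m+e) = 0.134/0.7590 = 0.1765.
B: p*_B = 0.788/0.8730 = 0.9026.
p*_A / p*_B = 0.1765/0.9026 = 0.1956.

0.196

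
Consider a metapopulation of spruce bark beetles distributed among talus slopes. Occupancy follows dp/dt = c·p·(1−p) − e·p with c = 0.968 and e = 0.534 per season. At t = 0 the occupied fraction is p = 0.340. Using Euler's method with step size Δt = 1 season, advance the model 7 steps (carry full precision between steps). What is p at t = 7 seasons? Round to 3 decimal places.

0.445

Update rule: p ← p + [c·p·(1−p) − e·p]·Δt with Δt = 1.
t = 1: p = 0.34000 + (+0.03566) = 0.37566
t = 2: p = 0.37566 + (+0.02643) = 0.40209
t = 3: p = 0.40209 + (+0.01800) = 0.42010
t = 4: p = 0.42010 + (+0.01149) = 0.43158
t = 5: p = 0.43158 + (+0.00700) = 0.43859
t = 6: p = 0.43859 + (+0.00414) = 0.44273
t = 7: p = 0.44273 + (+0.00241) = 0.44514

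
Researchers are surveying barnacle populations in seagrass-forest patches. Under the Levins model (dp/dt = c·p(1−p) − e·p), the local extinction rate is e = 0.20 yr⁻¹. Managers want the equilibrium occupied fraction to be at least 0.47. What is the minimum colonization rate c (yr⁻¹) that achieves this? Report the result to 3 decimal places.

0.377

p* = 1 − e/c ≥ 0.47 requires e/c ≤ 0.5300, i.e. c ≥ e/0.5300.
c_min = 0.20/0.5300 = 0.3774.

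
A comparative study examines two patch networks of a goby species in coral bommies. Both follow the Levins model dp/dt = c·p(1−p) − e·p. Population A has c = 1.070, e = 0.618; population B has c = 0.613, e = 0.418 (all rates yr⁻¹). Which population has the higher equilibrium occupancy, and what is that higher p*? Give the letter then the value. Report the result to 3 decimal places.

A, 0.422

A: p*_A = 1 − 0.618/1.070 = 0.4224.
B: p*_B = 1 − 0.418/0.613 = 0.3181.
A is higher at 0.4224.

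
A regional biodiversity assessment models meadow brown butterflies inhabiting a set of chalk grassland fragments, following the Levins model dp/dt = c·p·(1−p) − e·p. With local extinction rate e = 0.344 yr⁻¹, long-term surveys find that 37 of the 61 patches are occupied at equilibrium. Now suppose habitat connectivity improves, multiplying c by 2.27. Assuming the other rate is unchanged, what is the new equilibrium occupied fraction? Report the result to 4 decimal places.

0.8267

Observed p* = 37/61 = 0.60656.
Balance c(1−p*) = e gives c = e/(1 − 0.60656) = 0.344/0.39344 = 0.87434.
New p* = 1 − e/c = 1 − 0.34400/1.98475 = 0.82668.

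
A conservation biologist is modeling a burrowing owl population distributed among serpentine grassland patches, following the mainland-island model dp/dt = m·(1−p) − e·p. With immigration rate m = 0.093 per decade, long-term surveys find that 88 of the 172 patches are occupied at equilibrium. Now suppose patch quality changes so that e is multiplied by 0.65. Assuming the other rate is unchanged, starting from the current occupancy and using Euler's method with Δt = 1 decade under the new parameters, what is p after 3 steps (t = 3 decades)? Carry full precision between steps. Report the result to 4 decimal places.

Observed p* = 88/172 = 0.51163.
Balance m(1−p*) = e·p* gives e = m(1−p*)/p* = 0.093×0.48837/0.51163 = 0.08877.
Starting from p₀ = 0.51163; update p ← p + (dp/dt)·Δt with the new parameters.
t = 1: p = 0.51163 + (+0.01590) = 0.52752
t = 2: p = 0.52752 + (+0.01350) = 0.54103
t = 3: p = 0.54103 + (+0.01147) = 0.55249

0.5525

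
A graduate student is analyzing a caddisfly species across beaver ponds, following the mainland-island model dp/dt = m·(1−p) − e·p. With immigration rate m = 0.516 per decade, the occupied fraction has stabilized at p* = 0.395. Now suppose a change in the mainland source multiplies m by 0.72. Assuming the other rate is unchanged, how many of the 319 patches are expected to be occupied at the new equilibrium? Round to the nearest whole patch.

102

Balance m(1−p*) = e·p* gives e = m(1−p*)/p* = 0.516×0.60500/0.39500 = 0.79033.
New p* = m/(m+e) = 0.37152/(0.37152+0.79033) = 0.31977.
Expected occupied = 319 × 0.31977 = 102.01 ≈ 102.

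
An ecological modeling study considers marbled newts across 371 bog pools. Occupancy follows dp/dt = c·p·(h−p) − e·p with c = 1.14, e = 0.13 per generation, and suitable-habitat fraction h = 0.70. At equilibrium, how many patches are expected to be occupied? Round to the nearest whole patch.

p* = h − e/c = 0.70 − 0.1140 = 0.5860.
Expected occupied patches = N × p* = 371 × 0.5860 = 217.39 ≈ 217.

217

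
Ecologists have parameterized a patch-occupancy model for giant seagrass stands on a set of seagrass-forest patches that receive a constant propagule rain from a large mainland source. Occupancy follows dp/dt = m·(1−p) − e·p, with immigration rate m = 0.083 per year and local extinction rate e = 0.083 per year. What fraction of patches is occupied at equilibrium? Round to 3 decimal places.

Setting dp/dt = 0: m − m·p* = e·p*, so m = (m+e)·p*.
p* = m/(m+e) = 0.083/(0.083+0.083) = 0.083/0.1660 = 0.5000.

0.500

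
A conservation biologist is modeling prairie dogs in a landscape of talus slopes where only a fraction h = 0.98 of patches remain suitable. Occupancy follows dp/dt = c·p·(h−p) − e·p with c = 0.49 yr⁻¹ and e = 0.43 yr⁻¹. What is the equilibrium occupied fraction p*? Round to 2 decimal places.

0.10

Setting dp/dt = 0 and dividing by p* gives c·(h−p*) = e.
So p* = h − e/c = 0.98 − 0.43/0.49 = 0.98 − 0.8776 = 0.1024.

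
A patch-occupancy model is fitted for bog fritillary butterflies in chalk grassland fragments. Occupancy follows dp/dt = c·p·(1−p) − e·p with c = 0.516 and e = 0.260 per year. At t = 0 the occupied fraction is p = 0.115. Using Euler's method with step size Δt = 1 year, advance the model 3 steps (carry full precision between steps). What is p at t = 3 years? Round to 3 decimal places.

0.191

Update rule: p ← p + [c·p·(1−p) − e·p]·Δt with Δt = 1.
  1  |  dp/dt·Δt = +0.022616  |  p_1 = 0.137616
  2  |  dp/dt·Δt = +0.025458  |  p_2 = 0.163073
  3  |  dp/dt·Δt = +0.028025  |  p_3 = 0.191098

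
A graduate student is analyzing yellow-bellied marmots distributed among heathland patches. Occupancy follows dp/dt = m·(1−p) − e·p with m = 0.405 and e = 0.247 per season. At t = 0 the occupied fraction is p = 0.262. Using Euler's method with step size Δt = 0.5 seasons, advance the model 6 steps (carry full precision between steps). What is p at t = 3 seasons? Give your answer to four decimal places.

0.5875

Update rule: p ← p + [m·(1−p) − e·p]·Δt with Δt = 0.5.
t = 0.5: p = 0.26200 + (+0.11709) = 0.37909
t = 1: p = 0.37909 + (+0.07892) = 0.45801
t = 1.5: p = 0.45801 + (+0.05319) = 0.51120
t = 2: p = 0.51120 + (+0.03585) = 0.54705
t = 2.5: p = 0.54705 + (+0.02416) = 0.57121
t = 3: p = 0.57121 + (+0.01629) = 0.58749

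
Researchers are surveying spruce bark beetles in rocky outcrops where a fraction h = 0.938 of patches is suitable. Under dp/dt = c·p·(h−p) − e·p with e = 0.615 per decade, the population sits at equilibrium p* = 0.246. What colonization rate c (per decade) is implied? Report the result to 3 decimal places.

0.889

At equilibrium c(h−p*) = e, so c = e/(h−p*).
c = 0.615/(0.938 − 0.246) = 0.615/0.6920 = 0.8887.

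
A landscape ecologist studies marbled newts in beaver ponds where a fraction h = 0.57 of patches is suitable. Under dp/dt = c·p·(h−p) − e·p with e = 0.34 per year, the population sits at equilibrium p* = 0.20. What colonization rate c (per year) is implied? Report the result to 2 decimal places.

At equilibrium c(h−p*) = e, so c = e/(h−p*).
c = 0.34/(0.57 − 0.20) = 0.34/0.3700 = 0.9189.

0.92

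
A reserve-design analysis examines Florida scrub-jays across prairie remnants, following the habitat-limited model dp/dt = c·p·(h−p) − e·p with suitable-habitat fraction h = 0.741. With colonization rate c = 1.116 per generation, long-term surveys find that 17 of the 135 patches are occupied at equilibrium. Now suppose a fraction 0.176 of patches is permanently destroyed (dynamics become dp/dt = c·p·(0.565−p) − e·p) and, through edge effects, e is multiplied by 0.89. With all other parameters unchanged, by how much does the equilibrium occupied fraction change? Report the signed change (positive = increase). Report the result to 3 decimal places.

Observed p* = 17/135 = 0.12593.
Balance c(h−p*) = e gives e = 1.116×(0.741 − 0.12593) = 0.68642.
New p* = 0.565 − e/c = 0.565 − 0.61091/1.11600 = 0.01759.
Δp* = 0.01759 − 0.12593 = -0.10834.

-0.108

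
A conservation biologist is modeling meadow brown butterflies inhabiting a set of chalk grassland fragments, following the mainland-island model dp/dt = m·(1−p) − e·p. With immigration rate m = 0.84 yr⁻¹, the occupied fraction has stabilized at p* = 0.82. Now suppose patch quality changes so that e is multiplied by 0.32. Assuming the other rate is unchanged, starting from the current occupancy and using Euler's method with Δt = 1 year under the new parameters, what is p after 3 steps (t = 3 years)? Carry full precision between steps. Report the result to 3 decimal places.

0.934

Balance m(1−p*) = e·p* gives e = m(1−p*)/p* = 0.84×0.18000/0.82000 = 0.18439.
Starting from p₀ = 0.82000; update p ← p + (dp/dt)·Δt with the new parameters.
t = 1: p = 0.82000 + (+0.10282) = 0.92282
t = 2: p = 0.92282 + (+0.01038) = 0.93320
t = 3: p = 0.93320 + (+0.00105) = 0.93425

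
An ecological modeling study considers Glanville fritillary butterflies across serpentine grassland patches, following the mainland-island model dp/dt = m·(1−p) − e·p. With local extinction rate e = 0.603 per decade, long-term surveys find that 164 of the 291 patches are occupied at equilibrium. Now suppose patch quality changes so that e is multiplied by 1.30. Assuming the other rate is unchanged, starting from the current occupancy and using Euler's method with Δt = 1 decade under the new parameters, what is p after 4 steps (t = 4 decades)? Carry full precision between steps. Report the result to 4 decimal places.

Observed p* = 164/291 = 0.56357.
Balance m(1−p*) = e·p* gives m = e·p*/(1−p*) = 0.603×0.56357/0.43643 = 0.77868.
Starting from p₀ = 0.56357; update p ← p + (dp/dt)·Δt with the new parameters.
step 1: Δp = -0.10195, p = 0.46162
step 2: Δp = +0.05736, p = 0.51898
step 3: Δp = -0.03227, p = 0.48671
step 4: Δp = +0.01815, p = 0.50486

0.5049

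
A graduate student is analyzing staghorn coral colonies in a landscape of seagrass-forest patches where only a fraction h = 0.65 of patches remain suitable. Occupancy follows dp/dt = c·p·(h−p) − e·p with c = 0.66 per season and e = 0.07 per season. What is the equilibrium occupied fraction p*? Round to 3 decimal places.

Setting dp/dt = 0 and dividing by p* gives c·(h−p*) = e.
So p* = h − e/c = 0.65 − 0.07/0.66 = 0.65 − 0.1061 = 0.5439.

0.544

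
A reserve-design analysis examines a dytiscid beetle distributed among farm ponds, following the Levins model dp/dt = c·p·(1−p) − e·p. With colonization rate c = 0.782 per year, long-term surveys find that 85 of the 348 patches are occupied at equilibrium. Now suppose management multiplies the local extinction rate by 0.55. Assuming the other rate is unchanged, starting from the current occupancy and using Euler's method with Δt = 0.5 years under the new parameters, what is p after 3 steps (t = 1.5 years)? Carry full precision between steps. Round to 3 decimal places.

0.343

Observed p* = 85/348 = 0.24425.
Balance c(1−p*) = e gives e = 0.782×(1 − 0.24425) = 0.59099.
Starting from p₀ = 0.24425; update p ← p + (dp/dt)·Δt with the new parameters.
p: 0.24425 → 0.27673  (Δp = +0.03248)
p: 0.27673 → 0.31002  (Δp = +0.03328)
p: 0.31002 → 0.34327  (Δp = +0.03325)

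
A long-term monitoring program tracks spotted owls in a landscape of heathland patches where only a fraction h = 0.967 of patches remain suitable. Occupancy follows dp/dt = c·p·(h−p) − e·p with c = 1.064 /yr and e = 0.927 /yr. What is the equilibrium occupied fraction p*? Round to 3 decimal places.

Setting dp/dt = 0 and dividing by p* gives c·(h−p*) = e.
So p* = h − e/c = 0.967 − 0.927/1.064 = 0.967 − 0.8712 = 0.0958.

0.096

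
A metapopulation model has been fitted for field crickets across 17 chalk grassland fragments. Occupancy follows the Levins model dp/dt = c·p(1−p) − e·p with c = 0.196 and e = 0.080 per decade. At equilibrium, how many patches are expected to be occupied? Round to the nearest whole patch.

10

p* = 1 − e/c = 1 − 0.080/0.196 = 0.5918.
Expected occupied patches = N × p* = 17 × 0.5918 = 10.06 ≈ 10.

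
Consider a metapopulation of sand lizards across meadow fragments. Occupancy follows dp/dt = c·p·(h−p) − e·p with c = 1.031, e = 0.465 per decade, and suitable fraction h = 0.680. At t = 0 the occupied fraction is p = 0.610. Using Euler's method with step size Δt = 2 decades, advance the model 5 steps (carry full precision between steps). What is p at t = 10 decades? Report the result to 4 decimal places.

0.2110

Update rule: p ← p + [c·p·(h−p) − e·p]·Δt with Δt = 2.
step 1: Δp = -0.47925, p = 0.13075
step 2: Δp = +0.02648, p = 0.15723
step 3: Δp = +0.02326, p = 0.18049
step 4: Δp = +0.01805, p = 0.19854
step 5: Δp = +0.01246, p = 0.21100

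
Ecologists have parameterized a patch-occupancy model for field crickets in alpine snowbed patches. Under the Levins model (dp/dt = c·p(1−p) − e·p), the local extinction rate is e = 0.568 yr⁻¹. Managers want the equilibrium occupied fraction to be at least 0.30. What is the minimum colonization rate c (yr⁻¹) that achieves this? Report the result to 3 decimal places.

0.811

p* = 1 − e/c ≥ 0.30 requires e/c ≤ 0.7000, i.e. c ≥ e/0.7000.
c_min = 0.568/0.7000 = 0.8114.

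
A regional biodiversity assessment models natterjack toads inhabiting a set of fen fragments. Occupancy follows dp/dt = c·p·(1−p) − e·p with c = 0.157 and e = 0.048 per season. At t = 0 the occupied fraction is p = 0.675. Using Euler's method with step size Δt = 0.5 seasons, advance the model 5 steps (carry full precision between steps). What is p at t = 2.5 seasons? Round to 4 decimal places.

Update rule: p ← p + [c·p·(1−p) − e·p]·Δt with Δt = 0.5.
step 1: Δp = +0.00102, p = 0.67602
step 2: Δp = +0.00097, p = 0.67699
step 3: Δp = +0.00092, p = 0.67791
step 4: Δp = +0.00087, p = 0.67878
step 5: Δp = +0.00083, p = 0.67960

0.6796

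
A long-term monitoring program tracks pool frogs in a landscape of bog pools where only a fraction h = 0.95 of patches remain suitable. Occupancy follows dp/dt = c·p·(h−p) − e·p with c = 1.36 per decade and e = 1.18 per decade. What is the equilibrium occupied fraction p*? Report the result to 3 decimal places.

Setting dp/dt = 0 and dividing by p* gives c·(h−p*) = e.
So p* = h − e/c = 0.95 − 1.18/1.36 = 0.95 − 0.8676 = 0.0824.

0.082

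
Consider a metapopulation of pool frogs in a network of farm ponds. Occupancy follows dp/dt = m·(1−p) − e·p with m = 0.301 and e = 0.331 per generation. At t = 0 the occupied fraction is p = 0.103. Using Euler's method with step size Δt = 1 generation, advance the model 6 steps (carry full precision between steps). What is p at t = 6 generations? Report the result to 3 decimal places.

Update rule: p ← p + [m·(1−p) − e·p]·Δt with Δt = 1.
step 1: Δp = +0.23590, p = 0.33890
step 2: Δp = +0.08681, p = 0.42572
step 3: Δp = +0.03195, p = 0.45766
step 4: Δp = +0.01176, p = 0.46942
step 5: Δp = +0.00433, p = 0.47375
step 6: Δp = +0.00159, p = 0.47534

0.475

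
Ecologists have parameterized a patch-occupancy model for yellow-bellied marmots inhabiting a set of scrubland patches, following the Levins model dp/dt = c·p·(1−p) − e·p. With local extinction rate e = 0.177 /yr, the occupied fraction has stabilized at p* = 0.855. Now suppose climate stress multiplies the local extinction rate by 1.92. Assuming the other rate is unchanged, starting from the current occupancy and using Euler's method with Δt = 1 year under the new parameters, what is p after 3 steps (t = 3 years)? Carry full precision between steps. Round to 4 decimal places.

Balance c(1−p*) = e gives c = e/(1 − 0.85500) = 0.177/0.14500 = 1.22069.
Starting from p₀ = 0.85500; update p ← p + (dp/dt)·Δt with the new parameters.
p: 0.85500 → 0.71577  (Δp = -0.13923)
p: 0.71577 → 0.72086  (Δp = +0.00509)
p: 0.72086 → 0.72151  (Δp = +0.00065)

0.7215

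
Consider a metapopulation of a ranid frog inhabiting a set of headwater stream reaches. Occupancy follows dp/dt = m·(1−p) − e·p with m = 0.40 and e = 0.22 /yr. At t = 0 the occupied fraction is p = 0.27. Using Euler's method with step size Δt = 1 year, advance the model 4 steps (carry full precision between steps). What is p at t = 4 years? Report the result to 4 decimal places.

Update rule: p ← p + [m·(1−p) − e·p]·Δt with Δt = 1.
p: 0.27000 → 0.50260  (Δp = +0.23260)
p: 0.50260 → 0.59099  (Δp = +0.08839)
p: 0.59099 → 0.62458  (Δp = +0.03359)
p: 0.62458 → 0.63734  (Δp = +0.01276)

0.6373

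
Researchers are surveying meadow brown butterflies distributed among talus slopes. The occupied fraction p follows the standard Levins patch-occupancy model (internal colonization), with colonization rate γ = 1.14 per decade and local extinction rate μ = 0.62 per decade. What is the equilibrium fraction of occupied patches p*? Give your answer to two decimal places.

Setting dp/dt = 0 and dividing through by p* gives γ·(1−p*) = μ.
So p* = 1 − μ/γ = 1 − 0.62/1.14 = 1 − 0.5439 = 0.4561.

0.46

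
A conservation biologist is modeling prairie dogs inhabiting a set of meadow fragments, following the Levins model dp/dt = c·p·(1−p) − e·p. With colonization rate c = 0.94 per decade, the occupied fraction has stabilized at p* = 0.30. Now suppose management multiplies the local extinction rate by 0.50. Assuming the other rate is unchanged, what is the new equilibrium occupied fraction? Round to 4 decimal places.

Balance c(1−p*) = e gives e = 0.94×(1 − 0.30000) = 0.65800.
New p* = 1 − e/c = 1 − 0.32900/0.94000 = 0.65000.

0.6500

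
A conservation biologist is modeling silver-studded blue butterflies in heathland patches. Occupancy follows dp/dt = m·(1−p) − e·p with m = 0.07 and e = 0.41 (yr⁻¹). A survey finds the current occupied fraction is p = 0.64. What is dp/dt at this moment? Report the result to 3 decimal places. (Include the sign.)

-0.237

Colonization term: m·(1−p) = 0.07×0.3600 = 0.02520.
Extinction term: e·p = 0.26240.
dp/dt = 0.02520 − 0.26240 = -0.23720.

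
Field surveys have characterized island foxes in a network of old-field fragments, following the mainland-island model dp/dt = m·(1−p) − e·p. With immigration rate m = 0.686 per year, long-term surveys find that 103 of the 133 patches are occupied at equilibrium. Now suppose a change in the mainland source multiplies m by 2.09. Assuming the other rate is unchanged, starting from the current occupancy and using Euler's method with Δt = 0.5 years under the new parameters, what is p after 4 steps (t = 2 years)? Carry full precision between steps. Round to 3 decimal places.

0.878

Observed p* = 103/133 = 0.77444.
Balance m(1−p*) = e·p* gives e = m(1−p*)/p* = 0.686×0.22556/0.77444 = 0.19981.
Starting from p₀ = 0.77444; update p ← p + (dp/dt)·Δt with the new parameters.
step 1: Δp = +0.08433, p = 0.85877
step 2: Δp = +0.01545, p = 0.87422
step 3: Δp = +0.00283, p = 0.87705
step 4: Δp = +0.00052, p = 0.87757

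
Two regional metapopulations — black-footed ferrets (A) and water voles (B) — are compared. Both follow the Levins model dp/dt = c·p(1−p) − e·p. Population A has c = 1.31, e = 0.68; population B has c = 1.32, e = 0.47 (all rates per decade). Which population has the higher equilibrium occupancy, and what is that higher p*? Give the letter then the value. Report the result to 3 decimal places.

B, 0.644

A: p*_A = 1 − 0.68/1.31 = 0.4809.
B: p*_B = 1 − 0.47/1.32 = 0.6439.
B is higher at 0.6439.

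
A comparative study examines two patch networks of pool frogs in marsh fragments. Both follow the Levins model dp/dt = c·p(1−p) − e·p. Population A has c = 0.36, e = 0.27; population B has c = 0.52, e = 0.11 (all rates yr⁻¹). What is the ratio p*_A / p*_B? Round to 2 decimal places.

A: p*_A = 1 − 0.27/0.36 = 0.2500.
B: p*_B = 1 − 0.11/0.52 = 0.7885.
p*_A / p*_B = 0.2500/0.7885 = 0.3171.

0.32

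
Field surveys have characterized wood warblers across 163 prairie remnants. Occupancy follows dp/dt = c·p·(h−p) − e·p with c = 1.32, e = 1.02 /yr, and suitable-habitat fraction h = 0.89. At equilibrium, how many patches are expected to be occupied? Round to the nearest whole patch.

19

p* = h − e/c = 0.89 − 0.7727 = 0.1173.
Expected occupied patches = N × p* = 163 × 0.1173 = 19.12 ≈ 19.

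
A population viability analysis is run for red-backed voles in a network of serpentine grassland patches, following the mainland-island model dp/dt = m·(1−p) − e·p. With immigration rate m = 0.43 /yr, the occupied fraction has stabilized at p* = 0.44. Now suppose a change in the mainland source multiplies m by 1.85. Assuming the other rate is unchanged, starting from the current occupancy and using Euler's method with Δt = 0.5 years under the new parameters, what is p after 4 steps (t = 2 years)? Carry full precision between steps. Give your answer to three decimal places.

Balance m(1−p*) = e·p* gives e = m(1−p*)/p* = 0.43×0.56000/0.44000 = 0.54727.
Starting from p₀ = 0.44000; update p ← p + (dp/dt)·Δt with the new parameters.
p: 0.44000 → 0.54234  (Δp = +0.10234)
p: 0.54234 → 0.57597  (Δp = +0.03363)
p: 0.57597 → 0.58702  (Δp = +0.01105)
p: 0.58702 → 0.59065  (Δp = +0.00363)

0.591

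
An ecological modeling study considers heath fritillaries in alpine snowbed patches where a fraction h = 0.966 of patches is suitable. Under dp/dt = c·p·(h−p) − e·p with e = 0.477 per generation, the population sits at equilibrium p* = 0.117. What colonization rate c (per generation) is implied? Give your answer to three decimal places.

At equilibrium c(h−p*) = e, so c = e/(h−p*).
c = 0.477/(0.966 − 0.117) = 0.477/0.8490 = 0.5618.

0.562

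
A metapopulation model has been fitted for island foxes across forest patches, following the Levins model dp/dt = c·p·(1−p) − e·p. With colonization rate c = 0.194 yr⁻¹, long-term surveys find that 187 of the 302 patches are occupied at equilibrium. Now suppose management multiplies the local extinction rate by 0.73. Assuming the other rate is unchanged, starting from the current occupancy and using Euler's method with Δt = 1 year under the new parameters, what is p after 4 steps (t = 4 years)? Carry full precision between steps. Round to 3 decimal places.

Observed p* = 187/302 = 0.61921.
Balance c(1−p*) = e gives e = 0.194×(1 − 0.61921) = 0.07387.
Starting from p₀ = 0.61921; update p ← p + (dp/dt)·Δt with the new parameters.
  1  |  dp/dt·Δt = +0.012351  |  p_1 = 0.631556
  2  |  dp/dt·Δt = +0.011084  |  p_2 = 0.642640
  3  |  dp/dt·Δt = +0.009896  |  p_3 = 0.652536
  4  |  dp/dt·Δt = +0.008796  |  p_4 = 0.661332

0.661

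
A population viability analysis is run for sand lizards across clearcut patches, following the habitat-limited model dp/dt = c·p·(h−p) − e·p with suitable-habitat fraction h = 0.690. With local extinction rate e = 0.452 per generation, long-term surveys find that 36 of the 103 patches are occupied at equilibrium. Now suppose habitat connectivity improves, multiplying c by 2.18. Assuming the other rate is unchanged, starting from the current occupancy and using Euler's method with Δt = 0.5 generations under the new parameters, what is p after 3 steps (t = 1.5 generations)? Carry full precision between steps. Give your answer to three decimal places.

0.525

Observed p* = 36/103 = 0.34951.
Balance c(h−p*) = e gives c = e/(0.69 − 0.34951) = 0.452/0.34049 = 1.32752.
Starting from p₀ = 0.34951; update p ← p + (dp/dt)·Δt with the new parameters.
  1  |  dp/dt·Δt = +0.093209  |  p_1 = 0.442723
  2  |  dp/dt·Δt = +0.058354  |  p_2 = 0.501078
  3  |  dp/dt·Δt = +0.023736  |  p_3 = 0.524813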